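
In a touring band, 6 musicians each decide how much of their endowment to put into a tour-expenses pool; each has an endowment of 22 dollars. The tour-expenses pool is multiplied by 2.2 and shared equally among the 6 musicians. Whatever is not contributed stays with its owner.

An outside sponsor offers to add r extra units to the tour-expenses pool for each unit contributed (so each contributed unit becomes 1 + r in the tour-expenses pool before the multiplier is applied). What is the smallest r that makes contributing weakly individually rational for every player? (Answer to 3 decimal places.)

1.727

With matching at rate r, one contributed unit becomes (1 + r) in the tour-expenses pool and returns 2.2 × (1 + r) / 6 to the contributor.
Setting this equal to 1: 1 + r = 6/2.2 = 2.7273.
So the minimum matching rate is r = 2.7273 − 1 = 1.727.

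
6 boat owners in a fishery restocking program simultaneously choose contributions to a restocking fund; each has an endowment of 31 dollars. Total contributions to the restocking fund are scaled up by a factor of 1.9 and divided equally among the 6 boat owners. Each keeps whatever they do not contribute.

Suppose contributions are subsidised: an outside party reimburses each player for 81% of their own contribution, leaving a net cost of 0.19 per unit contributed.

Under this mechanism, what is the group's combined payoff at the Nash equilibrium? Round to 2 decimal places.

Under the mechanism each unit contributed yields (1.9/6) / 0.19 = 1.6667 back to its contributor per unit of net cost, which exceeds 1, making full contribution the dominant choice for everyone.
So the Nash equilibrium is full contribution by all 6; the group earns 6 × (31 × 0.81 + 1.9 × 31) = 504.06.

504.06 dollars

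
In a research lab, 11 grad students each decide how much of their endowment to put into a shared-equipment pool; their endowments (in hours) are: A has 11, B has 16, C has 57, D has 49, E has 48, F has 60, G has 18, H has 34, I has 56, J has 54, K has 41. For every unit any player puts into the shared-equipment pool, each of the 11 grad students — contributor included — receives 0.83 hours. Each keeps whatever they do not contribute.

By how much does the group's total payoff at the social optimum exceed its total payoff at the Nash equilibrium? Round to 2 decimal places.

The private return per contributed unit is 0.83 < 1 for everyone, so the Nash equilibrium is zero contribution and the group total is Σ E_j = 11 + 16 + 57 + 49 + 48 + 60 + 18 + 34 + 56 + 54 + 41 = 444.
Each contributed unit returns 9.130 to the group, so the social optimum is full contribution by everyone: group total = 9.130 × 444 = 4053.72.
Efficiency loss = (9.130 − 1) × 444 = 3609.72.

3609.72 hours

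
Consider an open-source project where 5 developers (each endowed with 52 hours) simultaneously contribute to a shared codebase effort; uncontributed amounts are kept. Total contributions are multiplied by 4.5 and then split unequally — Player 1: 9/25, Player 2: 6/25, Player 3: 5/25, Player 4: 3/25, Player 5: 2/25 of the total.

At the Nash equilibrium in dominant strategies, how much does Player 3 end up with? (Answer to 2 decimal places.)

145.60 hours

Player j's private return per contributed unit is 4.5 × (j's share). Contributing is weakly dominant for j when that share is at least 1/4.5 = 0.2222, and contributing 0 is dominant otherwise.
The shares above 0.2222 belong to Player 1 and Player 2, contributing 52 each; the remaining 3 contribute 0. Total contributed: 104.
Player 3 keeps 52 and receives 4.5 × 104 × 5/25 = 93.60 from the shared codebase effort, for a payoff of 145.60.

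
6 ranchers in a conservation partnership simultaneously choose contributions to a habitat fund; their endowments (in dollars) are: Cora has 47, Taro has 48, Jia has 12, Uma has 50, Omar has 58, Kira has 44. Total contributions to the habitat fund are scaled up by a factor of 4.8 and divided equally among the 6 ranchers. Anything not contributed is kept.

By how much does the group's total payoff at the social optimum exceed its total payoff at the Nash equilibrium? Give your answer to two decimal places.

984.20 dollars

The private return per contributed unit is 4.8/6 = 0.8000 < 1 for every player regardless of endowment, so the Nash equilibrium is zero contribution and the group total is Σ E_j = 47 + 48 + 12 + 50 + 58 + 44 = 259.
Each contributed unit returns 4.800 to the group, so the social optimum is full contribution by everyone: group total = 4.800 × 259 = 1243.20.
Efficiency loss = (4.800 − 1) × 259 = 984.20.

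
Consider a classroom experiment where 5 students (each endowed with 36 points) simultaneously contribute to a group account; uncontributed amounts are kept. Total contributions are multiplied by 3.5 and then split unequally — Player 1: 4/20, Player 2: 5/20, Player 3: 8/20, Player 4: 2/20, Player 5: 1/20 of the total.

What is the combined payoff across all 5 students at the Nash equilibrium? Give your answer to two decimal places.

Player j's private return per contributed unit is 3.5 × (j's share). Contributing is weakly dominant for j when that share is at least 1/3.5 = 0.2857, and contributing 0 is dominant otherwise.
Player 3 alone (share 8/20) is above the threshold, contributing 36; the remaining 4 contribute 0. Total contributed: 36.
The group account pays out 3.5 × 36 = 126.00 in total (split across the unequal shares, but the aggregate is all that matters for the group sum).
The 4 free-riders keep 36 each, adding 144. Group total = 144 + 126.00 = 270.00.

270.00 points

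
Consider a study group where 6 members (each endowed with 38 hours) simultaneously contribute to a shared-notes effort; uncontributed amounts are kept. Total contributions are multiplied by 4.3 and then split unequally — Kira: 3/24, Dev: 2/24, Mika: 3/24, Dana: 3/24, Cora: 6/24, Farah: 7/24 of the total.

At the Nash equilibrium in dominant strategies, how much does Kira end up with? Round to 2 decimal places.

78.85 hours

For player j, contributing a unit is worthwhile iff 4.3 × (j's share) ≥ 1, i.e. iff j's share is at least 0.2326.
Cora and Farah clear that bar, contributing 38 each; the remaining 4 contribute 0. Total contributed: 76.
Kira keeps 38 and receives 4.3 × 76 × 3/24 = 40.85 from the shared-notes effort, for a payoff of 78.85.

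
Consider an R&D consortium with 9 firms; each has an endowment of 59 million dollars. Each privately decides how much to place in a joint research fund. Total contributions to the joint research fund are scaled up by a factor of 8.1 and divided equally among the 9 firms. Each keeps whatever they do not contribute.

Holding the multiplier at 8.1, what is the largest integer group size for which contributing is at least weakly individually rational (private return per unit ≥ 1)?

Private return per unit is 8.1/(group size), which is ≥ 1 whenever the group size is ≤ 8.1.
The largest such integer is 8.

8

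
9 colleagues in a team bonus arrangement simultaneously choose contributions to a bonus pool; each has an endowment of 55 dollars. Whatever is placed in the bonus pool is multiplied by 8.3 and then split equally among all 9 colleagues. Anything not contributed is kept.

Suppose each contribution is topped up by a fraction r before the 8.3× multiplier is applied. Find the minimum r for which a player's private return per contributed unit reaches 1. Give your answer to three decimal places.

0.084

With matching at rate r, one contributed unit becomes (1 + r) in the bonus pool and returns 8.3 × (1 + r) / 9 to the contributor.
Setting this equal to 1: 1 + r = 9/8.3 = 1.0843.
So the minimum matching rate is r = 1.0843 − 1 = 0.084.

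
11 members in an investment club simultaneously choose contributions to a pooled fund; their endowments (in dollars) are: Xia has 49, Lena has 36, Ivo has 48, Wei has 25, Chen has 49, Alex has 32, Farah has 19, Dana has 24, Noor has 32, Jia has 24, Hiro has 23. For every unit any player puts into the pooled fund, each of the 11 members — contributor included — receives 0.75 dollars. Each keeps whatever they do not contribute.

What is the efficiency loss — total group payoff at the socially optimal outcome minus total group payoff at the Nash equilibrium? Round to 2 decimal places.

2617.25 dollars

The private return per contributed unit is 0.75 < 1 for everyone, so the Nash equilibrium is zero contribution and the group total is Σ E_j = 49 + 36 + 48 + 25 + 49 + 32 + 19 + 24 + 32 + 24 + 23 = 361.
Each contributed unit returns 8.250 to the group, so the social optimum is full contribution by everyone: group total = 8.250 × 361 = 2978.25.
Efficiency loss = (8.250 − 1) × 361 = 2617.25.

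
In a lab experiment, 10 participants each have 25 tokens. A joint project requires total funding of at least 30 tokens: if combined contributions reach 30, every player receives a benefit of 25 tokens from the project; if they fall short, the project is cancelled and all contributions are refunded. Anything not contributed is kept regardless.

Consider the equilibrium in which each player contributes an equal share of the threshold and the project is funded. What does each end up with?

Equal share of the threshold: 30/10 = 3.
At this profile no one gains by cutting their contribution: any cut drops the total below 30, the project is cancelled, contributions are refunded, and the deviator ends with 25, which is less than 25 − 3 + 25 = 47. Contributing more than 3 just wastes the excess. So contributing exactly 3 is a best response.
Each player's payoff: 25 − 3 + 25 = 47.

47 tokens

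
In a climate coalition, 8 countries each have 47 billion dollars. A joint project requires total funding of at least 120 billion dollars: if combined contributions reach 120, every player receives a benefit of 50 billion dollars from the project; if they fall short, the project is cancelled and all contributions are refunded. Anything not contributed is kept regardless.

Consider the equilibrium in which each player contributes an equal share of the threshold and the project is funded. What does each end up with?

82 billion dollars

Equal share of the threshold: 120/8 = 15.
At this profile no one gains by cutting their contribution: any cut drops the total below 120, the project is cancelled, contributions are refunded, and the deviator ends with 47, which is less than 47 − 15 + 50 = 82. Contributing more than 15 just wastes the excess. So contributing exactly 15 is a best response.
Each player's payoff: 47 − 15 + 50 = 82.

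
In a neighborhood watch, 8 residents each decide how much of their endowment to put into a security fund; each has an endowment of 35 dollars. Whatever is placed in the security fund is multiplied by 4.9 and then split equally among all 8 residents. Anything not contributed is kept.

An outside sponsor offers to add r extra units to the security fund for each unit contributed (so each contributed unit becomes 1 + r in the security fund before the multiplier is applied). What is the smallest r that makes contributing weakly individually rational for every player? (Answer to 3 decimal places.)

0.633

With matching at rate r, one contributed unit becomes (1 + r) in the security fund and returns 4.9 × (1 + r) / 8 to the contributor.
Setting this equal to 1: 1 + r = 8/4.9 = 1.6327.
So the minimum matching rate is r = 1.6327 − 1 = 0.633.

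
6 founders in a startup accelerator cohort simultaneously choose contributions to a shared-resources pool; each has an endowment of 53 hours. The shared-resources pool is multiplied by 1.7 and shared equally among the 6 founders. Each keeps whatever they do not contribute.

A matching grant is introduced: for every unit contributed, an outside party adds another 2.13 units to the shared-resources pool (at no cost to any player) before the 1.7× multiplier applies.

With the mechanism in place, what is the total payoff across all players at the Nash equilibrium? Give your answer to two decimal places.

The effective private return is 1.7 × 3.13 / 6 = 0.8868, which is still under 1, so the mechanism doesn't change anyone's dominant strategy: zero contribution.
At the Nash equilibrium no one contributes; group total payoff = 6 × 53 = 318.

318.00 hours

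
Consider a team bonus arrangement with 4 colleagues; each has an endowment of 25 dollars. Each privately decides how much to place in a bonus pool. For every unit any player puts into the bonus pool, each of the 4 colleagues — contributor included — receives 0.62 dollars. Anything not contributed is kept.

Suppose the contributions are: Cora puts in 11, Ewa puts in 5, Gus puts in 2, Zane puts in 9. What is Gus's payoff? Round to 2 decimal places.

39.74 dollars

Total contributed: 11 + 5 + 2 + 9 = 27.
Each receives 0.62 × 27 = 16.74 from the bonus pool.
Gus keeps 25 − 2 = 23, so Gus's payoff is 23 + 16.74 = 39.74.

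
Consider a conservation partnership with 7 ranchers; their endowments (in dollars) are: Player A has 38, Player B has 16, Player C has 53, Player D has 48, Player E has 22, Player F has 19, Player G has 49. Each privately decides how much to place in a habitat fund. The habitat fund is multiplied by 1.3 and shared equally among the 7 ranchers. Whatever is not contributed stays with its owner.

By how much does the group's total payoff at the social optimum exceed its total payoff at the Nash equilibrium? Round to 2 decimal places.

The private return per contributed unit is 1.3/7 = 0.1857 < 1 for every player regardless of endowment, so the Nash equilibrium is zero contribution and the group total is Σ E_j = 38 + 16 + 53 + 48 + 22 + 19 + 49 = 245.
Each contributed unit returns 1.300 to the group, so the social optimum is full contribution by everyone: group total = 1.300 × 245 = 318.50.
Efficiency loss = (1.300 − 1) × 245 = 73.50.

73.50 dollars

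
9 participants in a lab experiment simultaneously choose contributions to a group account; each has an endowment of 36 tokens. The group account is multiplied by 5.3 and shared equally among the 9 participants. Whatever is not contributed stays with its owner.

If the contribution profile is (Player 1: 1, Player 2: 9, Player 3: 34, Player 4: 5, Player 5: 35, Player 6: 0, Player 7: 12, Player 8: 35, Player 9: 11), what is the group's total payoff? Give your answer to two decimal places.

Total contributed: 1 + 9 + 34 + 5 + 35 + 0 + 12 + 35 + 11 = 142; total kept: 9 × 36 − 142 = 182.
The group account pays out 5.3 × 142 = 752.60 in aggregate.
Group total = 182 + 752.60 = 934.60.

934.60 tokens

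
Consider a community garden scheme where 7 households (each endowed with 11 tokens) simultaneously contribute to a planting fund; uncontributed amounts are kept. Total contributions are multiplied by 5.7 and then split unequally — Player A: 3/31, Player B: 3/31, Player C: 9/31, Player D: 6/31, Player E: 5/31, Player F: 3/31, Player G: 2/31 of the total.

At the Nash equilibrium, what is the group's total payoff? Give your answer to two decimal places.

180.40 tokens

Each unit j contributes comes back to j as 5.7 × (j's share), so j prefers to contribute only if that share exceeds 1/5.7 = 0.1754; otherwise keeping the unit dominates.
Player C and Player D clear that bar, contributing 11 each; the remaining 5 contribute 0. Total contributed: 22.
The planting fund pays out 5.7 × 22 = 125.40 in total (split across the unequal shares, but the aggregate is all that matters for the group sum).
The 5 free-riders keep 11 each, adding 55. Group total = 55 + 125.40 = 180.40.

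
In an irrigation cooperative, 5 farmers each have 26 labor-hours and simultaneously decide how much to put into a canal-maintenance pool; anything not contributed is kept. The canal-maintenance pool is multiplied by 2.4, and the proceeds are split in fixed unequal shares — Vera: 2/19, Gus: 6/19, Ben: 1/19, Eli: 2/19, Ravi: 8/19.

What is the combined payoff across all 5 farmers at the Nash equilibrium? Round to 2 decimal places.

166.40 labor-hours

A player with share s gets back 2.4·s per unit contributed, so full contribution is dominant for anyone with s > 1/2.4 = 0.4167 and zero contribution is dominant for anyone below.
Only Ravi (8/19) clears that bar, contributing 26; the remaining 4 contribute 0. Total contributed: 26.
The canal-maintenance pool pays out 2.4 × 26 = 62.40 in total (split across the unequal shares, but the aggregate is all that matters for the group sum).
The 4 free-riders keep 26 each, adding 104. Group total = 104 + 62.40 = 166.40.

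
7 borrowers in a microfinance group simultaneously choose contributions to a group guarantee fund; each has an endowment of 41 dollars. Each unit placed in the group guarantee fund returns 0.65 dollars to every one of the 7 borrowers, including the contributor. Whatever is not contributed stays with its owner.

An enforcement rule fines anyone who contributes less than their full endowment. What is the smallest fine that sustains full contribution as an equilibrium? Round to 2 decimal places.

Given the others contribute fully, the best deviation is to contribute 0 (any partial contribution still incurs the fine and gives up units whose private return 0.65 is below 1).
Deviating from 41 to 0 saves 41 dollars but forfeits the deviator's share of the drop in the group guarantee fund: 0.65 × 41 = 26.65.
So the deviation gain is 41 − 26.65 = 14.35, and the fine must be at least 14.35 dollars to wipe it out.

14.35 dollars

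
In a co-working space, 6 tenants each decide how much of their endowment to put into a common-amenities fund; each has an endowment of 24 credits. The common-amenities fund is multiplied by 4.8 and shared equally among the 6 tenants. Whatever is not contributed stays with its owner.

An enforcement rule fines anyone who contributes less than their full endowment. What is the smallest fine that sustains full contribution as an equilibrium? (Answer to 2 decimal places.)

4.80 credits

Given the others contribute fully, the best deviation is to contribute 0 (any partial contribution still incurs the fine and gives up units whose private return 0.8000 is below 1).
Deviating from 24 to 0 saves 24 credits but forfeits the deviator's share of the drop in the common-amenities fund: 4.8/6 × 24 = 19.20.
So the deviation gain is 24 − 19.20 = 4.80, and the fine must be at least 4.80 credits to wipe it out.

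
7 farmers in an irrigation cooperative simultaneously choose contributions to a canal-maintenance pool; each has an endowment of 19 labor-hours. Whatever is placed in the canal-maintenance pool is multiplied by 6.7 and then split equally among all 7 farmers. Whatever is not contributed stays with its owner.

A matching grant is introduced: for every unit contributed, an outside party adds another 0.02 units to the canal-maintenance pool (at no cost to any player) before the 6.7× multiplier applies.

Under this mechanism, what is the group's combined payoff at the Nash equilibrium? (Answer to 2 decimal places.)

Even with the mechanism, each unit contributed returns only 6.7 × 1.02 / 7 = 0.9763 per unit of net cost, so contributing nothing is still dominant.
Everyone keeps their endowment and the group total is 7 × 19 = 133.

133.00 labor-hours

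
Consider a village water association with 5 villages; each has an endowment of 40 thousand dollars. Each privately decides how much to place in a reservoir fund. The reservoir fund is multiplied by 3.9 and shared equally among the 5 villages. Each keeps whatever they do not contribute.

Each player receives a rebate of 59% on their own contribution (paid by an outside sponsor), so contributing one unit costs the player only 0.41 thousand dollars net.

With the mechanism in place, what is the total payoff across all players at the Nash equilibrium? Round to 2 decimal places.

Under the mechanism each unit contributed yields (3.9/5) / 0.41 = 1.9024 back to its contributor per unit of net cost, which exceeds 1, making full contribution the dominant choice for everyone.
At the Nash equilibrium everyone contributes 40. Group total payoff = 5 × (40 × 0.59 + 3.9 × 40) = 898.00.

898.00 thousand dollars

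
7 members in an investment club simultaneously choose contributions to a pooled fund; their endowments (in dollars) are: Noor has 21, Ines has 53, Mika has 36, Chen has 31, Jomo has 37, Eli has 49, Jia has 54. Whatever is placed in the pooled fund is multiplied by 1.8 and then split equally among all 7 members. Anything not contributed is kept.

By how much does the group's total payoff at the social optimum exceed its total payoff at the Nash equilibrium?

The private return per contributed unit is 1.8/7 = 0.2571 < 1 for every player regardless of endowment, so the Nash equilibrium is zero contribution and the group total is Σ E_j = 21 + 53 + 36 + 31 + 37 + 49 + 54 = 281.
Each contributed unit returns 1.800 to the group, so the social optimum is full contribution by everyone: group total = 1.800 × 281 = 505.80.
Efficiency loss = (1.800 − 1) × 281 = 224.80.

224.80 dollars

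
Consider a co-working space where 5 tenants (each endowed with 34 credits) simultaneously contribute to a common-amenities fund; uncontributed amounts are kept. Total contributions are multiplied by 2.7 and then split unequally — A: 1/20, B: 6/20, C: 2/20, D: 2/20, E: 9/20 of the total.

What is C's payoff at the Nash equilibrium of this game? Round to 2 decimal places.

For player j, contributing a unit is worthwhile iff 2.7 × (j's share) ≥ 1, i.e. iff j's share is at least 0.3704.
The only share above 0.3704 is E's 9/20, contributing 34; the remaining 4 contribute 0. Total contributed: 34.
C keeps 34 and receives 2.7 × 34 × 2/20 = 9.18 from the common-amenities fund, for a payoff of 43.18.

43.18 credits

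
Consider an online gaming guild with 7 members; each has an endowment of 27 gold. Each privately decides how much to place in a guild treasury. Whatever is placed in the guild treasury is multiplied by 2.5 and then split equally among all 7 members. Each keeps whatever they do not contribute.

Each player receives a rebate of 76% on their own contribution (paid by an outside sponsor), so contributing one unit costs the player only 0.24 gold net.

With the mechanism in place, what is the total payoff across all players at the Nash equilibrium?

616.14 gold

The effective private return per unit is now (2.5/7) / 0.24 = 1.4881 > 1, so every player's dominant strategy flips to full contribution.
At the Nash equilibrium everyone contributes 27. Group total payoff = 7 × (27 × 0.76 + 2.5 × 27) = 616.14.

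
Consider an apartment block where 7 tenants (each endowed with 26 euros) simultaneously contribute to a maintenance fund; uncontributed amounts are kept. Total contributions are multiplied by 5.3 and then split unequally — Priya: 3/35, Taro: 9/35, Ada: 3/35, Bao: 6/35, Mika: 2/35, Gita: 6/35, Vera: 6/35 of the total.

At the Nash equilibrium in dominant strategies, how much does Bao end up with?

49.62 euros

Player j's private return per contributed unit is 5.3 × (j's share). Contributing is weakly dominant for j when that share is at least 1/5.3 = 0.1887, and contributing 0 is dominant otherwise.
Only Taro (9/35) clears that bar, contributing 26; the remaining 6 contribute 0. Total contributed: 26.
Bao keeps 26 and receives 5.3 × 26 × 6/35 = 23.62 from the maintenance fund, for a payoff of 49.62.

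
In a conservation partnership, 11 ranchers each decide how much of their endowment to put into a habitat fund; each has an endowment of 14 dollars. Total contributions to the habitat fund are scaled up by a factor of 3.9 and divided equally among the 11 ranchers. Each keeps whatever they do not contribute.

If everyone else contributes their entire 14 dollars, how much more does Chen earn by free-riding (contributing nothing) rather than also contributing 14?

9.04 dollars

Switching from a contribution of 14 to 0 lets Chen keep an extra 14 dollars, but lowers the habitat fund by 14, which costs Chen their own share of that drop: 3.9/11 × 14 = 4.96.
Net gain = 14 − 4.96 = 9.04. The private return per contributed unit (0.3545) is below 1, so free-riding is indeed the best response regardless of what the others do.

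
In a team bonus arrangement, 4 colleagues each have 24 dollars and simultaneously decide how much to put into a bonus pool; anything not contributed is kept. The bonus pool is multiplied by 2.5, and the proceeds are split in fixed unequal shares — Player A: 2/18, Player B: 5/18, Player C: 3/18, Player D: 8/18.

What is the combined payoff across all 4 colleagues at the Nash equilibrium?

132.00 dollars

A player with share s gets back 2.5·s per unit contributed, so full contribution is dominant for anyone with s > 1/2.5 = 0.4000 and zero contribution is dominant for anyone below.
Only Player D (8/18) clears that bar, contributing 24; the remaining 3 contribute 0. Total contributed: 24.
The bonus pool pays out 2.5 × 24 = 60.00 in total (split across the unequal shares, but the aggregate is all that matters for the group sum).
The 3 free-riders keep 24 each, adding 72. Group total = 72 + 60.00 = 132.00.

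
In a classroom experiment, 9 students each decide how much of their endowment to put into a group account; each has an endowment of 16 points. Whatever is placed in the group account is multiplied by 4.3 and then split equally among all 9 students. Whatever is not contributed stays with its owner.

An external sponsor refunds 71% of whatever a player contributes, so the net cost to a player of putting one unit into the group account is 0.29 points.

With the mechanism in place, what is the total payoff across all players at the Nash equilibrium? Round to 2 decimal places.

721.44 points

Under the mechanism each unit contributed yields (4.3/9) / 0.29 = 1.6475 back to its contributor per unit of net cost, which exceeds 1, making full contribution the dominant choice for everyone.
So the Nash equilibrium is full contribution by all 9; the group earns 9 × (16 × 0.71 + 4.3 × 16) = 721.44.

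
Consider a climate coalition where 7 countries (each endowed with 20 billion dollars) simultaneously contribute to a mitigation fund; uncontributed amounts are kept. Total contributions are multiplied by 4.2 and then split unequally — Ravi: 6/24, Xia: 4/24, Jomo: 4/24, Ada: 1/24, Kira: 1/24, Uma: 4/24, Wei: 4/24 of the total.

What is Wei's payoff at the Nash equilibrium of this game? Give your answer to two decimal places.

34.00 billion dollars

For player j, contributing a unit is worthwhile iff 4.2 × (j's share) ≥ 1, i.e. iff j's share is at least 0.2381.
Only Ravi (6/24) clears that bar, contributing 20; the remaining 6 contribute 0. Total contributed: 20.
Wei keeps 20 and receives 4.2 × 20 × 4/24 = 14.00 from the mitigation fund, for a payoff of 34.00.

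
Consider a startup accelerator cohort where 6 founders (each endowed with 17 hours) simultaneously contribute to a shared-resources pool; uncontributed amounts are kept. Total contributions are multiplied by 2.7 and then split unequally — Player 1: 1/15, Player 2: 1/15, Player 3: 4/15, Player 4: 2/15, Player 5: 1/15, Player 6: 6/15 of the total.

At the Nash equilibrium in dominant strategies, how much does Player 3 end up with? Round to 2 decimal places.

A player with share s gets back 2.7·s per unit contributed, so full contribution is dominant for anyone with s > 1/2.7 = 0.3704 and zero contribution is dominant for anyone below.
Only Player 6 (6/15) clears that bar, contributing 17; the remaining 5 contribute 0. Total contributed: 17.
Player 3 keeps 17 and receives 2.7 × 17 × 4/15 = 12.24 from the shared-resources pool, for a payoff of 29.24.

29.24 hours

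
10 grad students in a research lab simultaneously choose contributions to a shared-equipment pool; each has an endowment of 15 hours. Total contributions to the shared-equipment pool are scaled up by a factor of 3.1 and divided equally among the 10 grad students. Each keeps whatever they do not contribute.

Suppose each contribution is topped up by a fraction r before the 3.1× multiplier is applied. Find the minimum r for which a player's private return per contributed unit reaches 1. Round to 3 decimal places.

With matching at rate r, one contributed unit becomes (1 + r) in the shared-equipment pool and returns 3.1 × (1 + r) / 10 to the contributor.
Setting this equal to 1: 1 + r = 10/3.1 = 3.2258.
So the minimum matching rate is r = 3.2258 − 1 = 2.226.

2.226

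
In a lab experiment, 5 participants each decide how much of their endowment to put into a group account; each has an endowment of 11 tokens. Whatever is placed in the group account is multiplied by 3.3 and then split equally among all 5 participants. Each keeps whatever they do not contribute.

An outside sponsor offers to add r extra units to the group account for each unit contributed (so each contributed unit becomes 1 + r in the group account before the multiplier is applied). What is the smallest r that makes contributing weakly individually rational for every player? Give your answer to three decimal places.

0.515

With matching at rate r, one contributed unit becomes (1 + r) in the group account and returns 3.3 × (1 + r) / 5 to the contributor.
Setting this equal to 1: 1 + r = 5/3.3 = 1.5152.
So the minimum matching rate is r = 1.5152 − 1 = 0.515.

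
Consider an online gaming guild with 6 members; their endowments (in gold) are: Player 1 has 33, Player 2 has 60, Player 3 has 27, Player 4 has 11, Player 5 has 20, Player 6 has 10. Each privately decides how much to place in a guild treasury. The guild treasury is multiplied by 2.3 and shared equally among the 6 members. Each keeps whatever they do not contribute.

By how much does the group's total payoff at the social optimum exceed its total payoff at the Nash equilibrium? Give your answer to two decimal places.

209.30 gold

The private return per contributed unit is 2.3/6 = 0.3833 < 1 for every player regardless of endowment, so the Nash equilibrium is zero contribution and the group total is Σ E_j = 33 + 60 + 27 + 11 + 20 + 10 = 161.
Each contributed unit returns 2.300 to the group, so the social optimum is full contribution by everyone: group total = 2.300 × 161 = 370.30.
Efficiency loss = (2.300 − 1) × 161 = 209.30.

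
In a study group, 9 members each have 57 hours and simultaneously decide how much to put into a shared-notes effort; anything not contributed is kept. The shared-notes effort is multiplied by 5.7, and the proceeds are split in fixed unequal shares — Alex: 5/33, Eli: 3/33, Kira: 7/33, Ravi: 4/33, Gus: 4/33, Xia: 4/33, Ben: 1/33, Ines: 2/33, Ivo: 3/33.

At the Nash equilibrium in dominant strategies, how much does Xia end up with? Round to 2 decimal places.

96.38 hours

A player with share s gets back 5.7·s per unit contributed, so full contribution is dominant for anyone with s > 1/5.7 = 0.1754 and zero contribution is dominant for anyone below.
The only share above 0.1754 is Kira's 7/33, contributing 57; the remaining 8 contribute 0. Total contributed: 57.
Xia keeps 57 and receives 5.7 × 57 × 4/33 = 39.38 from the shared-notes effort, for a payoff of 96.38.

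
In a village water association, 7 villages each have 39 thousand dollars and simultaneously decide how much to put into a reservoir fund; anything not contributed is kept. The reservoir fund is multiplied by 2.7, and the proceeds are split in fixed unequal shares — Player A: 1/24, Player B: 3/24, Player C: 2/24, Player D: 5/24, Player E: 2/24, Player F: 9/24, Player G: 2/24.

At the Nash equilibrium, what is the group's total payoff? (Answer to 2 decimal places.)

339.30 thousand dollars

Player j's private return per contributed unit is 2.7 × (j's share). Contributing is weakly dominant for j when that share is at least 1/2.7 = 0.3704, and contributing 0 is dominant otherwise.
Only Player F (9/24) clears that bar, contributing 39; the remaining 6 contribute 0. Total contributed: 39.
The reservoir fund pays out 2.7 × 39 = 105.30 in total (split across the unequal shares, but the aggregate is all that matters for the group sum).
The 6 free-riders keep 39 each, adding 234. Group total = 234 + 105.30 = 339.30.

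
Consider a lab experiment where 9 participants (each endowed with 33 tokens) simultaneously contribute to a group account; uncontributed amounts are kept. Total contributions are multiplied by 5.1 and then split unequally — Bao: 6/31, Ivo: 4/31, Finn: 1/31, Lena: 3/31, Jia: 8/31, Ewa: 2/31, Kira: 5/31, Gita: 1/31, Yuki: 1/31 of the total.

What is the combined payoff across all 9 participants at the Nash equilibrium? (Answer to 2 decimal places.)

432.30 tokens

Each unit j contributes comes back to j as 5.1 × (j's share), so j prefers to contribute only if that share exceeds 1/5.1 = 0.1961; otherwise keeping the unit dominates.
Only Jia (8/31) clears that bar, contributing 33; the remaining 8 contribute 0. Total contributed: 33.
The group account pays out 5.1 × 33 = 168.30 in total (split across the unequal shares, but the aggregate is all that matters for the group sum).
The 8 free-riders keep 33 each, adding 264. Group total = 264 + 168.30 = 432.30.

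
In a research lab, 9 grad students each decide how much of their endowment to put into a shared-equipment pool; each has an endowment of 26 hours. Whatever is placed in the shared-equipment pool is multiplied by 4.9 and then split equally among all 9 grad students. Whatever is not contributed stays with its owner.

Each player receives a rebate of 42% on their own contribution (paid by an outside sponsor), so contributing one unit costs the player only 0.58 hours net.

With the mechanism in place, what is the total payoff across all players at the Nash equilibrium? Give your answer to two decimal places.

234.00 hours

Even with the mechanism, each unit contributed returns only (4.9/9) / 0.58 = 0.9387 per unit of net cost, so contributing nothing is still dominant.
At the Nash equilibrium no one contributes; group total payoff = 9 × 26 = 234.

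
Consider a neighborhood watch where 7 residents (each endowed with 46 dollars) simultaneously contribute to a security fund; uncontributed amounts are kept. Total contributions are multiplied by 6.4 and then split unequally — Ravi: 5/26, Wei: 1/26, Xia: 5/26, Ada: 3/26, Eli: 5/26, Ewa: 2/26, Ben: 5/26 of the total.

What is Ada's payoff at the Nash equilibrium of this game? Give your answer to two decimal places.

Each unit j contributes comes back to j as 6.4 × (j's share), so j prefers to contribute only if that share exceeds 1/6.4 = 0.1563; otherwise keeping the unit dominates.
The shares above 0.1563 belong to Ravi, Xia, Eli and Ben, contributing 46 each; the remaining 3 contribute 0. Total contributed: 184.
Ada keeps 46 and receives 6.4 × 184 × 3/26 = 135.88 from the security fund, for a payoff of 181.88.

181.88 dollars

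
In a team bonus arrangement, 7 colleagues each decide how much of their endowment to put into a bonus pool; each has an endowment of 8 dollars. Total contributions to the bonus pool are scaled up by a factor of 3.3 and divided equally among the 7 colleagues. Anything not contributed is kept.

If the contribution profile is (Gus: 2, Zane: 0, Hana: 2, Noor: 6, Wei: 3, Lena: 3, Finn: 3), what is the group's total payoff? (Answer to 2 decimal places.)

99.70 dollars

Total contributed: 2 + 0 + 2 + 6 + 3 + 3 + 3 = 19; total kept: 7 × 8 − 19 = 37.
The bonus pool pays out 3.3 × 19 = 62.70 in aggregate.
Group total = 37 + 62.70 = 99.70.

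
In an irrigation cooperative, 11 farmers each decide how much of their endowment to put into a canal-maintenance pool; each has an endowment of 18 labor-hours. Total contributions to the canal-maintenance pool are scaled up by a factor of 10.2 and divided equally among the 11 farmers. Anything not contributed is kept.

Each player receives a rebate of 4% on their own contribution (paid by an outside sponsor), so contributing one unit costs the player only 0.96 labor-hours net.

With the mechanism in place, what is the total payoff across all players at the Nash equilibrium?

The effective private return is (10.2/11) / 0.96 = 0.9659, which is still under 1, so the mechanism doesn't change anyone's dominant strategy: zero contribution.
At the Nash equilibrium no one contributes; group total payoff = 11 × 18 = 198.

198.00 labor-hours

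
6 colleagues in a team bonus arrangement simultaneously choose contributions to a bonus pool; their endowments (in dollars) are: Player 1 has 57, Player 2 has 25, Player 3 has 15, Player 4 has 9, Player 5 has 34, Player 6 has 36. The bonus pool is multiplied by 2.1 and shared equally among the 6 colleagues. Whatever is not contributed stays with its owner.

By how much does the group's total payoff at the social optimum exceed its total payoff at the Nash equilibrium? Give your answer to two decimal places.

The private return per contributed unit is 2.1/6 = 0.3500 < 1 for every player regardless of endowment, so the Nash equilibrium is zero contribution and the group total is Σ E_j = 57 + 25 + 15 + 9 + 34 + 36 = 176.
Each contributed unit returns 2.100 to the group, so the social optimum is full contribution by everyone: group total = 2.100 × 176 = 369.60.
Efficiency loss = (2.100 − 1) × 176 = 193.60.

193.60 dollars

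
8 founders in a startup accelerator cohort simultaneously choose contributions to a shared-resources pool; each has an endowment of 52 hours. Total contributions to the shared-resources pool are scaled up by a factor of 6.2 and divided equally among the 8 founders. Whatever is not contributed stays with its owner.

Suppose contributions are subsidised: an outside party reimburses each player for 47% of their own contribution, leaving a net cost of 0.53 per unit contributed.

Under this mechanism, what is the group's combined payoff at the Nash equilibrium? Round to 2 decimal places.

2774.72 hours

With the mechanism, a contributed unit returns (6.2/8) / 0.53 = 1.4623 per unit of net cost to the contributor — now above 1 — so contributing fully is weakly dominant for every player.
At the Nash equilibrium everyone contributes 52. Group total payoff = 8 × (52 × 0.47 + 6.2 × 52) = 2774.72.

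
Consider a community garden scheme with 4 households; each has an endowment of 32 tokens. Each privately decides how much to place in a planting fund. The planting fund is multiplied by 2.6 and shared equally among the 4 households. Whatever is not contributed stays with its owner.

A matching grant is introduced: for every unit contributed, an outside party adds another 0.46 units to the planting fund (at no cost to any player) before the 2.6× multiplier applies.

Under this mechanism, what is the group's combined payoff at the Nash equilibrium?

128.00 tokens

With the mechanism, a contributed unit returns 2.6 × 1.46 / 4 = 0.9490 per unit of net cost — still below 1 — so contributing 0 remains dominant for every player.
Everyone keeps their endowment and the group total is 4 × 32 = 128.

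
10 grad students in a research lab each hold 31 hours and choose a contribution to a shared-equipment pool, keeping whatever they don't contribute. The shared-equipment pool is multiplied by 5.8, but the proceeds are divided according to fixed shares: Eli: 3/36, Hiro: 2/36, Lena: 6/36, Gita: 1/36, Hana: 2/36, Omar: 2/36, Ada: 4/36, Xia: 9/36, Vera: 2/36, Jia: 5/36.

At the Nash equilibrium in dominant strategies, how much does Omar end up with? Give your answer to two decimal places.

40.99 hours

A player with share s gets back 5.8·s per unit contributed, so full contribution is dominant for anyone with s > 1/5.8 = 0.1724 and zero contribution is dominant for anyone below.
Xia alone (share 9/36) is above the threshold, contributing 31; the remaining 9 contribute 0. Total contributed: 31.
Omar keeps 31 and receives 5.8 × 31 × 2/36 = 9.99 from the shared-equipment pool, for a payoff of 40.99.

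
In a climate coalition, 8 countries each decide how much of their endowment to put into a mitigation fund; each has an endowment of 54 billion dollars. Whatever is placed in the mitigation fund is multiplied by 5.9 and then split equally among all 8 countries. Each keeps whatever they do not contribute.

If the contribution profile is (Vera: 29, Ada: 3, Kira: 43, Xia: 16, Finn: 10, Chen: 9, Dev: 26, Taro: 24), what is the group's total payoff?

Total contributed: 29 + 3 + 43 + 16 + 10 + 9 + 26 + 24 = 160; total kept: 8 × 54 − 160 = 272.
The mitigation fund pays out 5.9 × 160 = 944.00 in aggregate.
Group total = 272 + 944.00 = 1216.00.

1216.00 billion dollars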